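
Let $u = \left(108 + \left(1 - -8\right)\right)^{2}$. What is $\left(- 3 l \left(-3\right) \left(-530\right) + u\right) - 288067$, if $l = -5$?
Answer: $-250528$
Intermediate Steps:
$u = 13689$ ($u = \left(108 + \left(1 + 8\right)\right)^{2} = \left(108 + 9\right)^{2} = 117^{2} = 13689$)
$\left(- 3 l \left(-3\right) \left(-530\right) + u\right) - 288067 = \left(\left(-3\right) \left(-5\right) \left(-3\right) \left(-530\right) + 13689\right) - 288067 = \left(15 \left(-3\right) \left(-530\right) + 13689\right) - 288067 = \left(\left(-45\right) \left(-530\right) + 13689\right) - 288067 = \left(23850 + 13689\right) - 288067 = 37539 - 288067 = -250528$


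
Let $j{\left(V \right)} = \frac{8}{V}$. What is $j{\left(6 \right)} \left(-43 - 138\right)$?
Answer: $- \frac{724}{3} \approx -241.33$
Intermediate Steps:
$j{\left(6 \right)} \left(-43 - 138\right) = \frac{8}{6} \left(-43 - 138\right) = 8 \cdot \frac{1}{6} \left(-181\right) = \frac{4}{3} \left(-181\right) = - \frac{724}{3}$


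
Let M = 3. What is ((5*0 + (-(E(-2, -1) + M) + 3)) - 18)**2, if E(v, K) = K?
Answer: 289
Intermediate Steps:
((5*0 + (-(E(-2, -1) + M) + 3)) - 18)**2 = ((5*0 + (-(-1 + 3) + 3)) - 18)**2 = ((0 + (-1*2 + 3)) - 18)**2 = ((0 + (-2 + 3)) - 18)**2 = ((0 + 1) - 18)**2 = (1 - 18)**2 = (-17)**2 = 289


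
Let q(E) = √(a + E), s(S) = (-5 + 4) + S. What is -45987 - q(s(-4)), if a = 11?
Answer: -45987 - √6 ≈ -45989.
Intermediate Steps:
s(S) = -1 + S
q(E) = √(11 + E)
-45987 - q(s(-4)) = -45987 - √(11 + (-1 - 4)) = -45987 - √(11 - 5) = -45987 - √6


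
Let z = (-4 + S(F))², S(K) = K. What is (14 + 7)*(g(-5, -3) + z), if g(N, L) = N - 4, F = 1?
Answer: 0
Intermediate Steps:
g(N, L) = -4 + N
z = 9 (z = (-4 + 1)² = (-3)² = 9)
(14 + 7)*(g(-5, -3) + z) = (14 + 7)*((-4 - 5) + 9) = 21*(-9 + 9) = 21*0 = 0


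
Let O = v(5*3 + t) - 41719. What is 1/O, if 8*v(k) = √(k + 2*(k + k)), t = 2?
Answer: -2670016/111390397419 - 8*√85/111390397419 ≈ -2.3971e-5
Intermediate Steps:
v(k) = √5*√k/8 (v(k) = √(k + 2*(k + k))/8 = √(k + 2*(2*k))/8 = √(k + 4*k)/8 = √(5*k)/8 = (√5*√k)/8 = √5*√k/8)
O = -41719 + √85/8 (O = √5*√(5*3 + 2)/8 - 41719 = √5*√(15 + 2)/8 - 41719 = √5*√17/8 - 41719 = √85/8 - 41719 = -41719 + √85/8 ≈ -41718.)
1/O = 1/(-41719 + √85/8)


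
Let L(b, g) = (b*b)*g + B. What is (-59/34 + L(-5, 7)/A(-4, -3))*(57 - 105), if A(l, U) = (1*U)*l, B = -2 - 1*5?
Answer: -10008/17 ≈ -588.71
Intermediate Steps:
B = -7 (B = -2 - 5 = -7)
A(l, U) = U*l
L(b, g) = -7 + g*b² (L(b, g) = (b*b)*g - 7 = b²*g - 7 = g*b² - 7 = -7 + g*b²)
(-59/34 + L(-5, 7)/A(-4, -3))*(57 - 105) = (-59/34 + (-7 + 7*(-5)²)/((-3*(-4))))*(57 - 105) = (-59*1/34 + (-7 + 7*25)/12)*(-48) = (-59/34 + (-7 + 175)*(1/12))*(-48) = (-59/34 + 168*(1/12))*(-48) = (-59/34 + 14)*(-48) = (417/34)*(-48) = -10008/17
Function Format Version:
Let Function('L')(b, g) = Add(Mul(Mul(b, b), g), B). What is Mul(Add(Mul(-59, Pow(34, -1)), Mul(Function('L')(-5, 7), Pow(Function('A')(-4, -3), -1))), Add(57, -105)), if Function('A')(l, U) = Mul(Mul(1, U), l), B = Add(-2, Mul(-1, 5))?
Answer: Rational(-10008, 17) ≈ -588.71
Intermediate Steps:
B = -7 (B = Add(-2, -5) = -7)
Function('A')(l, U) = Mul(U, l)
Function('L')(b, g) = Add(-7, Mul(g, Pow(b, 2))) (Function('L')(b, g) = Add(Mul(Mul(b, b), g), -7) = Add(Mul(Pow(b, 2), g), -7) = Add(Mul(g, Pow(b, 2)), -7) = Add(-7, Mul(g, Pow(b, 2))))
Mul(Add(Mul(-59, Pow(34, -1)), Mul(Function('L')(-5, 7), Pow(Function('A')(-4, -3), -1))), Add(57, -105)) = Mul(Add(Mul(-59, Pow(34, -1)), Mul(Add(-7, Mul(7, Pow(-5, 2))), Pow(Mul(-3, -4), -1))), Add(57, -105)) = Mul(Add(Mul(-59, Rational(1, 34)), Mul(Add(-7, Mul(7, 25)), Pow(12, -1))), -48) = Mul(Add(Rational(-59, 34), Mul(Add(-7, 175), Rational(1, 12))), -48) = Mul(Add(Rational(-59, 34), Mul(168, Rational(1, 12))), -48) = Mul(Add(Rational(-59, 34), 14), -48) = Mul(Rational(417, 34), -48) = Rational(-10008, 17)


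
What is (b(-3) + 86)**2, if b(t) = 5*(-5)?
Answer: 3721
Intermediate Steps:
b(t) = -25
(b(-3) + 86)**2 = (-25 + 86)**2 = 61**2 = 3721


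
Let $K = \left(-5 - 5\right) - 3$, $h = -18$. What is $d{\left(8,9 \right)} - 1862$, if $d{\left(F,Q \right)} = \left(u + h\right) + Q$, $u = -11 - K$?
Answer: $-1869$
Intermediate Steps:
$K = -13$ ($K = -10 - 3 = -13$)
$u = 2$ ($u = -11 - -13 = -11 + 13 = 2$)
$d{\left(F,Q \right)} = -16 + Q$ ($d{\left(F,Q \right)} = \left(2 - 18\right) + Q = -16 + Q$)
$d{\left(8,9 \right)} - 1862 = \left(-16 + 9\right) - 1862 = -7 - 1862 = -1869$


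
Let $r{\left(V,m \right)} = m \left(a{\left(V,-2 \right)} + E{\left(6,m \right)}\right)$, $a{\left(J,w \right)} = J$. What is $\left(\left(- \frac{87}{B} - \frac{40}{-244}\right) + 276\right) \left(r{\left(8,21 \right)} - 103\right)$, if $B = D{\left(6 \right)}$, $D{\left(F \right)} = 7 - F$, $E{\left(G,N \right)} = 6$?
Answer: $\frac{2203949}{61} \approx 36130.0$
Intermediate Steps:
$r{\left(V,m \right)} = m \left(6 + V\right)$ ($r{\left(V,m \right)} = m \left(V + 6\right) = m \left(6 + V\right)$)
$B = 1$ ($B = 7 - 6 = 1$)
$\left(\left(- \frac{87}{B} - \frac{40}{-244}\right) + 276\right) \left(r{\left(8,21 \right)} - 103\right) = \left(\left(- \frac{87}{1} - \frac{40}{-244}\right) + 276\right) \left(21 \left(6 + 8\right) - 103\right) = \left(\left(\left(-87\right) 1 - - \frac{10}{61}\right) + 276\right) \left(21 \cdot 14 - 103\right) = \left(\left(-87 + \frac{10}{61}\right) + 276\right) \left(294 - 103\right) = \left(- \frac{5297}{61} + 276\right) 191 = \frac{11539}{61} \cdot 191 = \frac{2203949}{61}$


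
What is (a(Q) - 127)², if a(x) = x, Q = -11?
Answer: 19044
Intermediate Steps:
(a(Q) - 127)² = (-11 - 127)² = (-138)² = 19044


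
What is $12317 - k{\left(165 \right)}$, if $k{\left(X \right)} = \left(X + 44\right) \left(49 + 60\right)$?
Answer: $-10464$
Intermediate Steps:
$k{\left(X \right)} = 4796 + 109 X$ ($k{\left(X \right)} = \left(44 + X\right) 109 = 4796 + 109 X$)
$12317 - k{\left(165 \right)} = 12317 - \left(4796 + 109 \cdot 165\right) = 12317 - \left(4796 + 17985\right) = 12317 - 22781 = -10464$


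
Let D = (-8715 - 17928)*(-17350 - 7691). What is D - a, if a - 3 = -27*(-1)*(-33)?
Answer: 667168251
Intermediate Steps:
D = 667167363 (D = -26643*(-25041) = 667167363)
a = -888 (a = 3 - 27*(-1)*(-33) = 3 + 27*(-33) = 3 - 891 = -888)
D - a = 667167363 - 1*(-888) = 667167363 + 888 = 667168251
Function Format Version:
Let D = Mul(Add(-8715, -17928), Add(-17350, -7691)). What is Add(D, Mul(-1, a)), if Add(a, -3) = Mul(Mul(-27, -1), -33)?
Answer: 667168251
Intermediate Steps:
D = 667167363 (D = Mul(-26643, -25041) = 667167363)
a = -888 (a = Add(3, Mul(Mul(-27, -1), -33)) = Add(3, Mul(27, -33)) = Add(3, -891) = -888)
Add(D, Mul(-1, a)) = Add(667167363, Mul(-1, -888)) = Add(667167363, 888) = 667168251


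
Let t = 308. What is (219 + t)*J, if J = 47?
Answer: 24769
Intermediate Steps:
(219 + t)*J = (219 + 308)*47 = 527*47 = 24769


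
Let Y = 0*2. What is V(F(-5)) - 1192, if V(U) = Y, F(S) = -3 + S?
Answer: -1192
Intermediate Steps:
Y = 0
V(U) = 0
V(F(-5)) - 1192 = 0 - 1192 = -1192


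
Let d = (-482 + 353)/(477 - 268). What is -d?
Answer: 129/209 ≈ 0.61722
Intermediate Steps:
d = -129/209 ≈ -0.61722
-d = -1*(-129/209) = 129/209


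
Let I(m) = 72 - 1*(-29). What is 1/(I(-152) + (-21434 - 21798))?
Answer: -1/43131 ≈ -2.3185e-5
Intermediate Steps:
I(m) = 101 (I(m) = 72 + 29 = 101)
1/(I(-152) + (-21434 - 21798)) = 1/(101 + (-21434 - 21798)) = 1/(101 - 43232) = 1/(-43131) = -1/43131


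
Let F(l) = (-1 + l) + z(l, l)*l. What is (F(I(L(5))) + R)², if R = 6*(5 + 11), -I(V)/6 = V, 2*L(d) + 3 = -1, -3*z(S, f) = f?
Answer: 3481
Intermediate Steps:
z(S, f) = -f/3
L(d) = -2 (L(d) = -3/2 + (½)*(-1) = -3/2 - ½ = -2)
I(V) = -6*V
F(l) = -1 + l - l²/3 (F(l) = (-1 + l) + (-l/3)*l = (-1 + l) - l²/3 = -1 + l - l²/3)
R = 96 (R = 6*16 = 96)
(F(I(L(5))) + R)² = ((-1 - 6*(-2) - (-6*(-2))²/3) + 96)² = ((-1 + 12 - ⅓*12²) + 96)² = ((-1 + 12 - ⅓*144) + 96)² = ((-1 + 12 - 48) + 96)² = (-37 + 96)² = 59² = 3481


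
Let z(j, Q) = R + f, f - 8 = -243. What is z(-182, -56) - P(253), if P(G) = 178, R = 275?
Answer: -138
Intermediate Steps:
f = -235 (f = 8 - 243 = -235)
z(j, Q) = 40 (z(j, Q) = 275 - 235 = 40)
z(-182, -56) - P(253) = 40 - 1*178 = 40 - 178 = -138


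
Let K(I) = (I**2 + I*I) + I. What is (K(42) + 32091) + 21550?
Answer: 57211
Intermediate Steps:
K(I) = I + 2*I**2 (K(I) = (I**2 + I**2) + I = 2*I**2 + I = I + 2*I**2)
(K(42) + 32091) + 21550 = (42*(1 + 2*42) + 32091) + 21550 = (42*(1 + 84) + 32091) + 21550 = (42*85 + 32091) + 21550 = (3570 + 32091) + 21550 = 35661 + 21550 = 57211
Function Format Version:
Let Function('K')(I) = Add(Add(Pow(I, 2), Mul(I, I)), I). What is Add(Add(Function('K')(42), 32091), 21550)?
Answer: 57211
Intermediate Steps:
Function('K')(I) = Add(I, Mul(2, Pow(I, 2))) (Function('K')(I) = Add(Add(Pow(I, 2), Pow(I, 2)), I) = Add(Mul(2, Pow(I, 2)), I) = Add(I, Mul(2, Pow(I, 2))))
Add(Add(Function('K')(42), 32091), 21550) = Add(Add(Mul(42, Add(1, Mul(2, 42))), 32091), 21550) = Add(Add(Mul(42, Add(1, 84)), 32091), 21550) = Add(Add(Mul(42, 85), 32091), 21550) = Add(Add(3570, 32091), 21550) = Add(35661, 21550) = 57211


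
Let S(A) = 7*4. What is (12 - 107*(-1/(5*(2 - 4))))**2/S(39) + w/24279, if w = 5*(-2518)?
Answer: -31148849/67981200 ≈ -0.45820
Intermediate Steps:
w = -12590
S(A) = 28
(12 - 107*(-1/(5*(2 - 4))))**2/S(39) + w/24279 = (12 - 107*(-1/(5*(2 - 4))))**2/28 - 12590/24279 = (12 - 107/((-2*(-5))))**2*(1/28) - 12590*1/24279 = (12 - 107/10)**2*(1/28) - 12590/24279 = (13/10)**2*(1/28) - 12590/24279 = (169/100)*(1/28) - 12590/24279 = 169/2800 - 12590/24279 = -31148849/67981200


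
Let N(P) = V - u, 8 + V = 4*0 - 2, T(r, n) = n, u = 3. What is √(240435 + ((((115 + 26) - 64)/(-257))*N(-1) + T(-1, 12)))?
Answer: 2*√3970385290/257 ≈ 490.36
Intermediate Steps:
V = -10 (V = -8 + (4*0 - 2) = -8 + (0 - 2) = -8 - 2 = -10)
N(P) = -13 (N(P) = -10 - 1*3 = -10 - 3 = -13)
√(240435 + ((((115 + 26) - 64)/(-257))*N(-1) + T(-1, 12))) = √(240435 + ((((115 + 26) - 64)/(-257))*(-13) + 12)) = √(240435 + (((141 - 64)*(-1/257))*(-13) + 12)) = √(240435 + ((77*(-1/257))*(-13) + 12)) = √(240435 + (-77/257*(-13) + 12)) = √(240435 + (1001/257 + 12)) = √(240435 + 4085/257) = √(61795880/257) = 2*√3970385290/257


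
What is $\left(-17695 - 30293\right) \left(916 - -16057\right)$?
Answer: $-814500324$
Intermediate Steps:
$\left(-17695 - 30293\right) \left(916 - -16057\right) = - 47988 \left(916 + \left(-5849 + 21906\right)\right) = - 47988 \left(916 + 16057\right) = \left(-47988\right) 16973 = -814500324$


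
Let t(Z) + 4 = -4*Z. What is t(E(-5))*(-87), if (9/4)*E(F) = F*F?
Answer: 12644/3 ≈ 4214.7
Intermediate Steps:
E(F) = 4*F**2/9 (E(F) = 4*(F*F)/9 = 4*F**2/9)
t(Z) = -4 - 4*Z
t(E(-5))*(-87) = (-4 - 16*(-5)**2/9)*(-87) = (-4 - 16*25/9)*(-87) = (-4 - 4*100/9)*(-87) = (-4 - 400/9)*(-87) = -436/9*(-87) = 12644/3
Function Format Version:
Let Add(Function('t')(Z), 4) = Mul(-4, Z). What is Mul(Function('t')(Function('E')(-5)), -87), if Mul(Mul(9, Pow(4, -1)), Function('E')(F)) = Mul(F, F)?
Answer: Rational(12644, 3) ≈ 4214.7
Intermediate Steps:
Function('E')(F) = Mul(Rational(4, 9), Pow(F, 2)) (Function('E')(F) = Mul(Rational(4, 9), Mul(F, F)) = Mul(Rational(4, 9), Pow(F, 2)))
Function('t')(Z) = Add(-4, Mul(-4, Z))
Mul(Function('t')(Function('E')(-5)), -87) = Mul(Add(-4, Mul(-4, Mul(Rational(4, 9), Pow(-5, 2)))), -87) = Mul(Add(-4, Mul(-4, Mul(Rational(4, 9), 25))), -87) = Mul(Add(-4, Mul(-4, Rational(100, 9))), -87) = Mul(Add(-4, Rational(-400, 9)), -87) = Mul(Rational(-436, 9), -87) = Rational(12644, 3)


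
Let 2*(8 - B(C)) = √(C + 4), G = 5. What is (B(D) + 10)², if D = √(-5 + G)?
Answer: 289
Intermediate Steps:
D = 0 (D = √(-5 + 5) = √0 = 0)
B(C) = 8 - √(4 + C)/2 (B(C) = 8 - √(C + 4)/2 = 8 - √(4 + C)/2)
(B(D) + 10)² = ((8 - √(4 + 0)/2) + 10)² = ((8 - √4/2) + 10)² = ((8 - ½*2) + 10)² = ((8 - 1) + 10)² = (7 + 10)² = 17² = 289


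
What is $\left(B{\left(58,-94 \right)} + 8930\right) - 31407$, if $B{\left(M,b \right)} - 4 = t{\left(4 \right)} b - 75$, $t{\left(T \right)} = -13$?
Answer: $-21326$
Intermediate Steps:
$B{\left(M,b \right)} = -71 - 13 b$ ($B{\left(M,b \right)} = 4 - \left(75 + 13 b\right) = -71 - 13 b$)
$\left(B{\left(58,-94 \right)} + 8930\right) - 31407 = \left(\left(-71 - -1222\right) + 8930\right) - 31407 = \left(\left(-71 + 1222\right) + 8930\right) - 31407 = \left(1151 + 8930\right) - 31407 = 10081 - 31407 = -21326$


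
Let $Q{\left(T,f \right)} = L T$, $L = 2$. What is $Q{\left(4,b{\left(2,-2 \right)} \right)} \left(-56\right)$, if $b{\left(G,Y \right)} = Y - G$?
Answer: $-448$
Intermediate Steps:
$Q{\left(T,f \right)} = 2 T$
$Q{\left(4,b{\left(2,-2 \right)} \right)} \left(-56\right) = 2 \cdot 4 \left(-56\right) = 8 \left(-56\right) = -448$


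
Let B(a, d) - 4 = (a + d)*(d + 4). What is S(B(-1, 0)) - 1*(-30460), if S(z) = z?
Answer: 30460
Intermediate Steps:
B(a, d) = 4 + (4 + d)*(a + d) (B(a, d) = 4 + (a + d)*(d + 4) = 4 + (a + d)*(4 + d) = 4 + (4 + d)*(a + d))
S(B(-1, 0)) - 1*(-30460) = (4 + 0² + 4*(-1) + 4*0 - 1*0) - 1*(-30460) = (4 + 0 - 4 + 0 + 0) + 30460 = 0 + 30460 = 30460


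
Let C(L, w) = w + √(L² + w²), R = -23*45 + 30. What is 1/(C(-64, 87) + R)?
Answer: -918/831059 - √11665/831059 ≈ -0.0012346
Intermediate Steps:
R = -1005 (R = -1035 + 30 = -1005)
1/(C(-64, 87) + R) = 1/((87 + √((-64)² + 87²)) - 1005) = 1/((87 + √(4096 + 7569)) - 1005) = 1/((87 + √11665) - 1005) = 1/(-918 + √11665)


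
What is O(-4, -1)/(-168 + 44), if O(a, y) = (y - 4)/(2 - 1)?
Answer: 5/124 ≈ 0.040323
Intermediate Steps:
O(a, y) = -4 + y (O(a, y) = (-4 + y)/1 = (-4 + y)*1 = -4 + y)
O(-4, -1)/(-168 + 44) = (-4 - 1)/(-168 + 44) = -5/(-124) = -5*(-1/124) = 5/124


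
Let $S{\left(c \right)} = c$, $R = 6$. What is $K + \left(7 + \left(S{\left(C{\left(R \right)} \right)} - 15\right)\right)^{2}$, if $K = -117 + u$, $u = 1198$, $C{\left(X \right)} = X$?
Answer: $1085$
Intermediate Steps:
$K = 1081$ ($K = -117 + 1198 = 1081$)
$K + \left(7 + \left(S{\left(C{\left(R \right)} \right)} - 15\right)\right)^{2} = 1081 + \left(7 + \left(6 - 15\right)\right)^{2} = 1081 + \left(7 - 9\right)^{2} = 1081 + \left(-2\right)^{2} = 1081 + 4 = 1085$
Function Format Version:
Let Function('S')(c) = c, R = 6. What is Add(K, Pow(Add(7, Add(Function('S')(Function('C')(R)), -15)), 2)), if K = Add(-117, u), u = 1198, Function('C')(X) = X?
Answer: 1085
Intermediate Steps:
K = 1081 (K = Add(-117, 1198) = 1081)
Add(K, Pow(Add(7, Add(Function('S')(Function('C')(R)), -15)), 2)) = Add(1081, Pow(Add(7, Add(6, -15)), 2)) = Add(1081, Pow(Add(7, -9), 2)) = Add(1081, Pow(-2, 2)) = Add(1081, 4) = 1085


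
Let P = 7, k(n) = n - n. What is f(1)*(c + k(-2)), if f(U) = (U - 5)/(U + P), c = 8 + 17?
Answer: -25/2 ≈ -12.500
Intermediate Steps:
c = 25
k(n) = 0
f(U) = (-5 + U)/(7 + U) (f(U) = (U - 5)/(U + 7) = (-5 + U)/(7 + U))
f(1)*(c + k(-2)) = ((-5 + 1)/(7 + 1))*(25 + 0) = (-4/8)*25 = ((⅛)*(-4))*25 = -½*25 = -25/2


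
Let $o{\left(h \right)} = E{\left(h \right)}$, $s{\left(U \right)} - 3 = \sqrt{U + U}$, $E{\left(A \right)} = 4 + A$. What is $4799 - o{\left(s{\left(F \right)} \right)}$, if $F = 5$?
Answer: $4792 - \sqrt{10} \approx 4788.8$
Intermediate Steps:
$s{\left(U \right)} = 3 + \sqrt{2} \sqrt{U}$ ($s{\left(U \right)} = 3 + \sqrt{U + U} = 3 + \sqrt{2 U} = 3 + \sqrt{2} \sqrt{U}$)
$o{\left(h \right)} = 4 + h$
$4799 - o{\left(s{\left(F \right)} \right)} = 4799 - \left(4 + \left(3 + \sqrt{2} \sqrt{5}\right)\right) = 4799 - \left(4 + \left(3 + \sqrt{10}\right)\right) = 4799 - \left(7 + \sqrt{10}\right) = 4792 - \sqrt{10}$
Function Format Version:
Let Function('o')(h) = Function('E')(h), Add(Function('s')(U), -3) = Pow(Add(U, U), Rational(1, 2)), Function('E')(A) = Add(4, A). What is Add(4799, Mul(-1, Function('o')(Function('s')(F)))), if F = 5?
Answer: Add(4792, Mul(-1, Pow(10, Rational(1, 2)))) ≈ 4788.8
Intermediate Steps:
Function('s')(U) = Add(3, Mul(Pow(2, Rational(1, 2)), Pow(U, Rational(1, 2)))) (Function('s')(U) = Add(3, Pow(Add(U, U), Rational(1, 2))) = Add(3, Pow(Mul(2, U), Rational(1, 2))) = Add(3, Mul(Pow(2, Rational(1, 2)), Pow(U, Rational(1, 2)))))
Function('o')(h) = Add(4, h)
Add(4799, Mul(-1, Function('o')(Function('s')(F)))) = Add(4799, Mul(-1, Add(4, Add(3, Mul(Pow(2, Rational(1, 2)), Pow(5, Rational(1, 2))))))) = Add(4799, Mul(-1, Add(4, Add(3, Pow(10, Rational(1, 2)))))) = Add(4799, Mul(-1, Add(7, Pow(10, Rational(1, 2))))) = Add(4799, Add(-7, Mul(-1, Pow(10, Rational(1, 2))))) = Add(4792, Mul(-1, Pow(10, Rational(1, 2))))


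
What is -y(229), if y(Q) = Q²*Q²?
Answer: -2750058481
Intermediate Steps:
y(Q) = Q⁴
-y(229) = -1*229⁴ = -1*2750058481 = -2750058481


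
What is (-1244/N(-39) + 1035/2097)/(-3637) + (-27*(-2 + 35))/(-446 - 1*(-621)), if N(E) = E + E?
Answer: -29473179254/5783648325 ≈ -5.0959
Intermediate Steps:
N(E) = 2*E
(-1244/N(-39) + 1035/2097)/(-3637) + (-27*(-2 + 35))/(-446 - 1*(-621)) = (-1244/(2*(-39)) + 1035/2097)/(-3637) + (-27*(-2 + 35))/(-446 - 1*(-621)) = (-1244/(-78) + 1035*(1/2097))*(-1/3637) + (-27*33)/(-446 + 621) = (-1244*(-1/78) + 115/233)*(-1/3637) - 891/175 = (622/39 + 115/233)*(-1/3637) - 891*1/175 = (149411/9087)*(-1/3637) - 891/175 = -149411/33049419 - 891/175 = -29473179254/5783648325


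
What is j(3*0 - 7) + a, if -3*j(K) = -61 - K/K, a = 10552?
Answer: 31718/3 ≈ 10573.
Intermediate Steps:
j(K) = 62/3 (j(K) = -(-61 - K/K)/3 = -(-61 - 1*1)/3 = -(-61 - 1)/3 = -1/3*(-62) = 62/3)
j(3*0 - 7) + a = 62/3 + 10552 = 31718/3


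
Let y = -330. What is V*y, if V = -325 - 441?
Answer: 252780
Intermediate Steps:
V = -766
V*y = -766*(-330) = 252780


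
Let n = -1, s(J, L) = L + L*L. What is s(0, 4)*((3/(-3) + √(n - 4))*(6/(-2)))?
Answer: 60 - 60*I*√5 ≈ 60.0 - 134.16*I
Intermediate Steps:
s(J, L) = L + L²
s(0, 4)*((3/(-3) + √(n - 4))*(6/(-2))) = (4*(1 + 4))*((3/(-3) + √(-1 - 4))*(6/(-2))) = (4*5)*((3*(-⅓) + √(-5))*(6*(-½))) = 20*((-1 + I*√5)*(-3)) = 20*(3 - 3*I*√5) = 60 - 60*I*√5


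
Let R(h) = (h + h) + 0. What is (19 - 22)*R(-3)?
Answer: 18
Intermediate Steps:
R(h) = 2*h (R(h) = 2*h + 0 = 2*h)
(19 - 22)*R(-3) = (19 - 22)*(2*(-3)) = -3*(-6) = 18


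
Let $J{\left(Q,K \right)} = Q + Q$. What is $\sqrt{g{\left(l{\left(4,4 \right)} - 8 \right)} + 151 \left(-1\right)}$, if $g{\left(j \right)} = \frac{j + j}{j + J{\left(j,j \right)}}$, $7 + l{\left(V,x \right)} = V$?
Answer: $\frac{i \sqrt{1353}}{3} \approx 12.261 i$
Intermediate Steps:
$l{\left(V,x \right)} = -7 + V$
$J{\left(Q,K \right)} = 2 Q$
$g{\left(j \right)} = \frac{2}{3}$ ($g{\left(j \right)} = \frac{j + j}{j + 2 j} = \frac{2 j}{3 j} = 2 j \frac{1}{3 j} = \frac{2}{3}$)
$\sqrt{g{\left(l{\left(4,4 \right)} - 8 \right)} + 151 \left(-1\right)} = \sqrt{\frac{2}{3} + 151 \left(-1\right)} = \sqrt{\frac{2}{3} - 151} = \sqrt{- \frac{451}{3}} = \frac{i \sqrt{1353}}{3}$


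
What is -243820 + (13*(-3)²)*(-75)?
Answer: -252595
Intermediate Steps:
-243820 + (13*(-3)²)*(-75) = -243820 + (13*9)*(-75) = -243820 + 117*(-75) = -243820 - 8775 = -252595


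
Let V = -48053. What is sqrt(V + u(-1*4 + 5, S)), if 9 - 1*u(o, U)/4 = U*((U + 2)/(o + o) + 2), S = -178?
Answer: I*sqrt(109249) ≈ 330.53*I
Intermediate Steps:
u(o, U) = 36 - 4*U*(2 + (2 + U)/(2*o)) (u(o, U) = 36 - 4*U*((U + 2)/(o + o) + 2) = 36 - 4*U*((2 + U)/((2*o)) + 2) = 36 - 4*U*((2 + U)*(1/(2*o)) + 2) = 36 - 4*U*((2 + U)/(2*o) + 2) = 36 - 4*U*(2 + (2 + U)/(2*o)))
sqrt(V + u(-1*4 + 5, S)) = sqrt(-48053 + (36 - 8*(-178) - 4*(-178)/(-1*4 + 5) - 2*(-178)**2/(-1*4 + 5))) = sqrt(-48053 + (36 + 1424 - 4*(-178)/(-4 + 5) - 2*31684/(-4 + 5))) = sqrt(-48053 + (36 + 1424 - 4*(-178)/1 - 2*31684/1)) = sqrt(-48053 + (36 + 1424 - 4*(-178)*1 - 2*31684*1)) = sqrt(-48053 + (36 + 1424 + 712 - 63368)) = sqrt(-48053 - 61196) = sqrt(-109249) = I*sqrt(109249)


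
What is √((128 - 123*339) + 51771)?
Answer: √10202 ≈ 101.00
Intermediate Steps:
√((128 - 123*339) + 51771) = √((128 - 41697) + 51771) = √(-41569 + 51771) = √10202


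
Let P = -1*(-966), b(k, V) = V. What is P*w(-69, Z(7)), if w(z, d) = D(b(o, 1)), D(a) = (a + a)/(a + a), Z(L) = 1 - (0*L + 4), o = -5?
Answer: 966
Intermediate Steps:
Z(L) = -3 (Z(L) = 1 - (0 + 4) = 1 - 1*4 = 1 - 4 = -3)
P = 966
D(a) = 1 (D(a) = (2*a)/((2*a)) = (2*a)*(1/(2*a)) = 1)
w(z, d) = 1
P*w(-69, Z(7)) = 966*1 = 966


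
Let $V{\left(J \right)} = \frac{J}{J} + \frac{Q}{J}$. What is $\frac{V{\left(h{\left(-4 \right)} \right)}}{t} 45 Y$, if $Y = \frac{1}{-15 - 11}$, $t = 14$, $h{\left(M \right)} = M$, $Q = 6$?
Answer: $\frac{45}{728} \approx 0.061813$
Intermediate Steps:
$Y = - \frac{1}{26}$ ($Y = \frac{1}{-26} = - \frac{1}{26} \approx -0.038462$)
$V{\left(J \right)} = 1 + \frac{6}{J}$ ($V{\left(J \right)} = \frac{J}{J} + \frac{6}{J} = 1 + \frac{6}{J}$)
$\frac{V{\left(h{\left(-4 \right)} \right)}}{t} 45 Y = \frac{\frac{1}{-4} \left(6 - 4\right)}{14} \cdot 45 \left(- \frac{1}{26}\right) = \left(- \frac{1}{4}\right) 2 \cdot \frac{1}{14} \cdot 45 \left(- \frac{1}{26}\right) = \left(- \frac{1}{2}\right) \frac{1}{14} \cdot 45 \left(- \frac{1}{26}\right) = \left(- \frac{1}{28}\right) 45 \left(- \frac{1}{26}\right) = \left(- \frac{45}{28}\right) \left(- \frac{1}{26}\right) = \frac{45}{728}$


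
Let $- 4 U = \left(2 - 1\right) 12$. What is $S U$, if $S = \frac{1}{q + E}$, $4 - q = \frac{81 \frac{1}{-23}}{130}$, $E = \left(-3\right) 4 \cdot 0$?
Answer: $- \frac{8970}{12041} \approx -0.74496$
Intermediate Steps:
$E = 0$ ($E = \left(-12\right) 0 = 0$)
$U = -3$ ($U = - \frac{\left(2 - 1\right) 12}{4} = - \frac{1 \cdot 12}{4} = \left(- \frac{1}{4}\right) 12 = -3$)
$q = \frac{12041}{2990}$ ($q = 4 - \frac{81 \frac{1}{-23}}{130} = 4 - 81 \left(- \frac{1}{23}\right) \frac{1}{130} = 4 - \left(- \frac{81}{23}\right) \frac{1}{130} = 4 - - \frac{81}{2990} = 4 + \frac{81}{2990} = \frac{12041}{2990} \approx 4.0271$)
$S = \frac{2990}{12041}$ ($S = \frac{1}{\frac{12041}{2990} + 0} = \frac{1}{\frac{12041}{2990}} = \frac{2990}{12041} \approx 0.24832$)
$S U = \frac{2990}{12041} \left(-3\right) = - \frac{8970}{12041}$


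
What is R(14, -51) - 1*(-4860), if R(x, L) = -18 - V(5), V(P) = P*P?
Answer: 4817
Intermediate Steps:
V(P) = P²
R(x, L) = -43 (R(x, L) = -18 - 1*5² = -18 - 1*25 = -18 - 25 = -43)
R(14, -51) - 1*(-4860) = -43 - 1*(-4860) = -43 + 4860 = 4817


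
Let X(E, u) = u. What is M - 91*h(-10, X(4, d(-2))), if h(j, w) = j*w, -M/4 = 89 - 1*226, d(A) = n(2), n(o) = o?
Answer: 2368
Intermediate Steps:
d(A) = 2
M = 548 (M = -4*(89 - 1*226) = -4*(89 - 226) = -4*(-137) = 548)
M - 91*h(-10, X(4, d(-2))) = 548 - (-910)*2 = 548 - 91*(-20) = 548 + 1820 = 2368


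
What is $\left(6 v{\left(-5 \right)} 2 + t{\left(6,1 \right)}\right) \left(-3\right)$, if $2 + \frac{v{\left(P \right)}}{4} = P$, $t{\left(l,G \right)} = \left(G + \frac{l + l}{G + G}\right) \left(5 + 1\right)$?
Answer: $882$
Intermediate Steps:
$t{\left(l,G \right)} = 6 G + \frac{6 l}{G}$ ($t{\left(l,G \right)} = \left(G + \frac{2 l}{2 G}\right) 6 = \left(G + 2 l \frac{1}{2 G}\right) 6 = \left(G + \frac{l}{G}\right) 6 = 6 G + \frac{6 l}{G}$)
$v{\left(P \right)} = -8 + 4 P$
$\left(6 v{\left(-5 \right)} 2 + t{\left(6,1 \right)}\right) \left(-3\right) = \left(6 \left(-8 + 4 \left(-5\right)\right) 2 + \left(6 \cdot 1 + 6 \cdot 6 \cdot 1^{-1}\right)\right) \left(-3\right) = \left(6 \left(-8 - 20\right) 2 + \left(6 + 6 \cdot 6 \cdot 1\right)\right) \left(-3\right) = \left(6 \left(-28\right) 2 + \left(6 + 36\right)\right) \left(-3\right) = \left(\left(-168\right) 2 + 42\right) \left(-3\right) = \left(-336 + 42\right) \left(-3\right) = \left(-294\right) \left(-3\right) = 882$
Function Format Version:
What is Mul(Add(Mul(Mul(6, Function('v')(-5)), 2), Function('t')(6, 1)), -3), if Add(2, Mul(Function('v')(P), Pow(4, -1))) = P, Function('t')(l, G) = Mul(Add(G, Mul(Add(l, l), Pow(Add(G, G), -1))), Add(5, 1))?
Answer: 882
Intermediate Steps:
Function('t')(l, G) = Add(Mul(6, G), Mul(6, l, Pow(G, -1))) (Function('t')(l, G) = Mul(Add(G, Mul(Mul(2, l), Pow(Mul(2, G), -1))), 6) = Mul(Add(G, Mul(Mul(2, l), Mul(Rational(1, 2), Pow(G, -1)))), 6) = Mul(Add(G, Mul(l, Pow(G, -1))), 6) = Add(Mul(6, G), Mul(6, l, Pow(G, -1))))
Function('v')(P) = Add(-8, Mul(4, P))
Mul(Add(Mul(Mul(6, Function('v')(-5)), 2), Function('t')(6, 1)), -3) = Mul(Add(Mul(Mul(6, Add(-8, Mul(4, -5))), 2), Add(Mul(6, 1), Mul(6, 6, Pow(1, -1)))), -3) = Mul(Add(Mul(Mul(6, Add(-8, -20)), 2), Add(6, Mul(6, 6, 1))), -3) = Mul(Add(Mul(Mul(6, -28), 2), Add(6, 36)), -3) = Mul(Add(Mul(-168, 2), 42), -3) = Mul(Add(-336, 42), -3) = Mul(-294, -3) = 882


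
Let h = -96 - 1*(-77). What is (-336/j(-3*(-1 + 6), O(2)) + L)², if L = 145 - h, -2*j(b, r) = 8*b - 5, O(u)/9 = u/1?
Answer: 393149584/15625 ≈ 25162.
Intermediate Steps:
O(u) = 9*u (O(u) = 9*(u/1) = 9*(u*1) = 9*u)
h = -19 (h = -96 + 77 = -19)
j(b, r) = 5/2 - 4*b (j(b, r) = -(8*b - 5)/2 = -(-5 + 8*b)/2 = 5/2 - 4*b)
L = 164 (L = 145 - 1*(-19) = 145 + 19 = 164)
(-336/j(-3*(-1 + 6), O(2)) + L)² = (-336/(5/2 - (-12)*(-1 + 6)) + 164)² = (-336/(5/2 - (-12)*5) + 164)² = (-336/(5/2 - 4*(-15)) + 164)² = (-336/(5/2 + 60) + 164)² = (-336/125/2 + 164)² = (-336*2/125 + 164)² = (-672/125 + 164)² = (19828/125)² = 393149584/15625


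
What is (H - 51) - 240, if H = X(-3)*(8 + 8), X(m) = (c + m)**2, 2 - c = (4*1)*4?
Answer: 4333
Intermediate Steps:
c = -14 (c = 2 - 4*1*4 = 2 - 4*4 = 2 - 1*16 = 2 - 16 = -14)
X(m) = (-14 + m)**2
H = 4624 (H = (-14 - 3)**2*(8 + 8) = (-17)**2*16 = 289*16 = 4624)
(H - 51) - 240 = (4624 - 51) - 240 = 4573 - 240 = 4333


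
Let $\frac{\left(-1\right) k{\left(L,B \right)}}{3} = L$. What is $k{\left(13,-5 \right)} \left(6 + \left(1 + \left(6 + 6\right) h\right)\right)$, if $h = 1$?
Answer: $-741$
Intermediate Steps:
$k{\left(L,B \right)} = - 3 L$
$k{\left(13,-5 \right)} \left(6 + \left(1 + \left(6 + 6\right) h\right)\right) = \left(-3\right) 13 \left(6 + \left(1 + \left(6 + 6\right) 1\right)\right) = - 39 \left(6 + \left(1 + 12 \cdot 1\right)\right) = - 39 \left(6 + \left(1 + 12\right)\right) = - 39 \left(6 + 13\right) = \left(-39\right) 19 = -741$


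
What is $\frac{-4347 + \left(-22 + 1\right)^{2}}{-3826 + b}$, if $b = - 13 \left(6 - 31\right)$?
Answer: $\frac{434}{389} \approx 1.1157$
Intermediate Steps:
$b = 325$ ($b = \left(-13\right) \left(-25\right) = 325$)
$\frac{-4347 + \left(-22 + 1\right)^{2}}{-3826 + b} = \frac{-4347 + \left(-22 + 1\right)^{2}}{-3826 + 325} = \frac{-4347 + \left(-21\right)^{2}}{-3501} = \left(-4347 + 441\right) \left(- \frac{1}{3501}\right) = \left(-3906\right) \left(- \frac{1}{3501}\right) = \frac{434}{389}$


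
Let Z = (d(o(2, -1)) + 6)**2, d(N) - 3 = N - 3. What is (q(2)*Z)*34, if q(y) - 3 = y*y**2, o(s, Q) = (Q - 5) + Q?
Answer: 374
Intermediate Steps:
o(s, Q) = -5 + 2*Q (o(s, Q) = (-5 + Q) + Q = -5 + 2*Q)
d(N) = N (d(N) = 3 + (N - 3) = 3 + (-3 + N) = N)
q(y) = 3 + y**3 (q(y) = 3 + y*y**2 = 3 + y**3)
Z = 1 (Z = ((-5 + 2*(-1)) + 6)**2 = ((-5 - 2) + 6)**2 = (-7 + 6)**2 = (-1)**2 = 1)
(q(2)*Z)*34 = ((3 + 2**3)*1)*34 = ((3 + 8)*1)*34 = (11*1)*34 = 11*34 = 374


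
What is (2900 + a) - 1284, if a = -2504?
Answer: -888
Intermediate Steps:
(2900 + a) - 1284 = (2900 - 2504) - 1284 = 396 - 1284 = -888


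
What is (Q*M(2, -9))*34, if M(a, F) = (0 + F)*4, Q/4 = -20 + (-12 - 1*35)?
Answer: 328032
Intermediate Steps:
Q = -268 (Q = 4*(-20 + (-12 - 1*35)) = 4*(-20 + (-12 - 35)) = 4*(-20 - 47) = 4*(-67) = -268)
M(a, F) = 4*F (M(a, F) = F*4 = 4*F)
(Q*M(2, -9))*34 = -1072*(-9)*34 = -268*(-36)*34 = 9648*34 = 328032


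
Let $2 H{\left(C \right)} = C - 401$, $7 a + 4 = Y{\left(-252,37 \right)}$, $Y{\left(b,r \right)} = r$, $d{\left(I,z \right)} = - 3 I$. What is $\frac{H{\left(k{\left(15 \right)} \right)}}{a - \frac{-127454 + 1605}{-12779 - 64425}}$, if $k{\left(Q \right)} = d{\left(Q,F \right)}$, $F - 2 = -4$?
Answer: $- \frac{120515444}{1666789} \approx -72.304$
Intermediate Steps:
$F = -2$ ($F = 2 - 4 = -2$)
$k{\left(Q \right)} = - 3 Q$
$a = \frac{33}{7}$ ($a = - \frac{4}{7} + \frac{1}{7} \cdot 37 = - \frac{4}{7} + \frac{37}{7} = \frac{33}{7} \approx 4.7143$)
$H{\left(C \right)} = - \frac{401}{2} + \frac{C}{2}$ ($H{\left(C \right)} = \frac{C - 401}{2} = \frac{-401 + C}{2} = - \frac{401}{2} + \frac{C}{2}$)
$\frac{H{\left(k{\left(15 \right)} \right)}}{a - \frac{-127454 + 1605}{-12779 - 64425}} = \frac{- \frac{401}{2} + \frac{\left(-3\right) 15}{2}}{\frac{33}{7} - \frac{-127454 + 1605}{-12779 - 64425}} = \frac{- \frac{401}{2} + \frac{1}{2} \left(-45\right)}{\frac{33}{7} - - \frac{125849}{-77204}} = \frac{- \frac{401}{2} - \frac{45}{2}}{\frac{33}{7} - \left(-125849\right) \left(- \frac{1}{77204}\right)} = - \frac{223}{\frac{33}{7} - \frac{125849}{77204}} = - \frac{223}{\frac{1666789}{540428}} = \left(-223\right) \frac{540428}{1666789} = - \frac{120515444}{1666789}$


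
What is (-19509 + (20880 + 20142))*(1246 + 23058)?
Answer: 522851952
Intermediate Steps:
(-19509 + (20880 + 20142))*(1246 + 23058) = (-19509 + 41022)*24304 = 21513*24304 = 522851952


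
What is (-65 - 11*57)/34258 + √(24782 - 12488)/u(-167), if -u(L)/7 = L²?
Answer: -346/17129 - 3*√1366/195223 ≈ -0.020768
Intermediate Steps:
u(L) = -7*L²
(-65 - 11*57)/34258 + √(24782 - 12488)/u(-167) = (-65 - 11*57)/34258 + √(24782 - 12488)/((-7*(-167)²)) = (-65 - 627)*(1/34258) + √12294/((-7*27889)) = -692*1/34258 + (3*√1366)/(-195223) = -346/17129 + (3*√1366)*(-1/195223) = -346/17129 - 3*√1366/195223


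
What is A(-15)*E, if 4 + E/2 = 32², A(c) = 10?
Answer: 20400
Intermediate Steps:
E = 2040 (E = -8 + 2*32² = -8 + 2*1024 = -8 + 2048 = 2040)
A(-15)*E = 10*2040 = 20400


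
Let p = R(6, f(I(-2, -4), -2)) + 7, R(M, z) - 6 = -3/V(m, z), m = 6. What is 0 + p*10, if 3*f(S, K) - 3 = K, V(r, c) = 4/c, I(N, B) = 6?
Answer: 255/2 ≈ 127.50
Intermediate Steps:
f(S, K) = 1 + K/3
R(M, z) = 6 - 3*z/4
p = 51/4 (p = (6 - 3*(1 + (⅓)*(-2))/4) + 7 = (6 - 3*(1 - ⅔)/4) + 7 = (6 - ¾*⅓) + 7 = (6 - ¼) + 7 = 23/4 + 7 = 51/4 ≈ 12.750)
0 + p*10 = 0 + (51/4)*10 = 0 + 255/2 = 255/2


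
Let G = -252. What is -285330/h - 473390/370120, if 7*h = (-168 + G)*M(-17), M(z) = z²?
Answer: 162329595/10696468 ≈ 15.176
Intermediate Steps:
h = -17340 (h = ((-168 - 252)*(-17)²)/7 = (-420*289)/7 = (⅐)*(-121380) = -17340)
-285330/h - 473390/370120 = -285330/(-17340) - 473390/370120 = -285330*(-1/17340) - 473390*1/370120 = 9511/578 - 47339/37012 = 162329595/10696468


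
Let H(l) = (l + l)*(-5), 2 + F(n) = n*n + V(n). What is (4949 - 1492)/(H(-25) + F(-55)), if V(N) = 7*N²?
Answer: 3457/24448 ≈ 0.14140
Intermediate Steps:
F(n) = -2 + 8*n² (F(n) = -2 + (n*n + 7*n²) = -2 + (n² + 7*n²) = -2 + 8*n²)
H(l) = -10*l (H(l) = (2*l)*(-5) = -10*l)
(4949 - 1492)/(H(-25) + F(-55)) = (4949 - 1492)/(-10*(-25) + (-2 + 8*(-55)²)) = 3457/(250 + (-2 + 8*3025)) = 3457/(250 + (-2 + 24200)) = 3457/(250 + 24198) = 3457/24448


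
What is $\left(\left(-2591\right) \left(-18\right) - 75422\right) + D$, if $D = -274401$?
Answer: $-303185$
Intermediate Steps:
$\left(\left(-2591\right) \left(-18\right) - 75422\right) + D = \left(\left(-2591\right) \left(-18\right) - 75422\right) - 274401 = \left(46638 - 75422\right) - 274401 = -28784 - 274401 = -303185$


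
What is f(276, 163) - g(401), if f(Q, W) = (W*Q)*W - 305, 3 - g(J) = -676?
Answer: 7332060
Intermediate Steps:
g(J) = 679 (g(J) = 3 - 1*(-676) = 3 + 676 = 679)
f(Q, W) = -305 + Q*W**2 (f(Q, W) = (Q*W)*W - 305 = Q*W**2 - 305 = -305 + Q*W**2)
f(276, 163) - g(401) = (-305 + 276*163**2) - 1*679 = (-305 + 276*26569) - 679 = (-305 + 7333044) - 679 = 7332739 - 679 = 7332060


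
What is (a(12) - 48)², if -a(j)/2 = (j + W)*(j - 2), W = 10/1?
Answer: 238144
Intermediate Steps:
W = 10 (W = 10*1 = 10)
a(j) = -2*(-2 + j)*(10 + j) (a(j) = -2*(j + 10)*(j - 2) = -2*(10 + j)*(-2 + j) = -2*(-2 + j)*(10 + j))
(a(12) - 48)² = ((40 - 16*12 - 2*12²) - 48)² = ((40 - 192 - 2*144) - 48)² = ((40 - 192 - 288) - 48)² = (-440 - 48)² = (-488)² = 238144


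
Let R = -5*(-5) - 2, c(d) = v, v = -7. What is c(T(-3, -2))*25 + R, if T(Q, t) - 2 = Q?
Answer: -152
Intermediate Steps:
T(Q, t) = 2 + Q
c(d) = -7
R = 23 (R = 25 - 2 = 23)
c(T(-3, -2))*25 + R = -7*25 + 23 = -175 + 23 = -152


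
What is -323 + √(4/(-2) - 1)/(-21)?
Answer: -323 - I*√3/21 ≈ -323.0 - 0.082479*I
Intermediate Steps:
-323 + √(4/(-2) - 1)/(-21) = -323 - √(4*(-½) - 1)/21 = -323 - √(-2 - 1)/21 = -323 - I*√3/21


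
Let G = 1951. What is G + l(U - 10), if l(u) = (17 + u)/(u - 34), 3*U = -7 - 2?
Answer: 91693/47 ≈ 1950.9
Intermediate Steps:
U = -3 (U = (-7 - 2)/3 = (1/3)*(-9) = -3)
l(u) = (17 + u)/(-34 + u)
G + l(U - 10) = 1951 + (17 + (-3 - 10))/(-34 + (-3 - 10)) = 1951 + (17 - 13)/(-34 - 13) = 1951 + 4/(-47) = 1951 - 1/47*4 = 1951 - 4/47 = 91693/47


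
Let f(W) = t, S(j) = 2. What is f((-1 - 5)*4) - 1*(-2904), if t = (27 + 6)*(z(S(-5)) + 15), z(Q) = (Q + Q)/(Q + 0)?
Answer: 3465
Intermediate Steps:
z(Q) = 2 (z(Q) = (2*Q)/Q = 2)
t = 561 (t = (27 + 6)*(2 + 15) = 33*17 = 561)
f(W) = 561
f((-1 - 5)*4) - 1*(-2904) = 561 - 1*(-2904) = 561 + 2904 = 3465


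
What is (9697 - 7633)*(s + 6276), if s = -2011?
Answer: 8802960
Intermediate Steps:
(9697 - 7633)*(s + 6276) = (9697 - 7633)*(-2011 + 6276) = 2064*4265 = 8802960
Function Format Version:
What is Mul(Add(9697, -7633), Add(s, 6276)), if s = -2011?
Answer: 8802960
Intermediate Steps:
Mul(Add(9697, -7633), Add(s, 6276)) = Mul(Add(9697, -7633), Add(-2011, 6276)) = Mul(2064, 4265) = 8802960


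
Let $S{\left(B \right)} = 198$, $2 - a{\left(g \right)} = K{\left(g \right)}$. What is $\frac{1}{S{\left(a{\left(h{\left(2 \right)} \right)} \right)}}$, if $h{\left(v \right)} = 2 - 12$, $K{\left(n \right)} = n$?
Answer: $\frac{1}{198} \approx 0.0050505$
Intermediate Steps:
$h{\left(v \right)} = -10$ ($h{\left(v \right)} = 2 - 12 = -10$)
$a{\left(g \right)} = 2 - g$
$\frac{1}{S{\left(a{\left(h{\left(2 \right)} \right)} \right)}} = \frac{1}{198}$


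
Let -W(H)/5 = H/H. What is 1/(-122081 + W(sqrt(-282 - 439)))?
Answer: -1/122086 ≈ -8.1910e-6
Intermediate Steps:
W(H) = -5 (W(H) = -5*H/H = -5*1 = -5)
1/(-122081 + W(sqrt(-282 - 439))) = 1/(-122081 - 5) = 1/(-122086) = -1/122086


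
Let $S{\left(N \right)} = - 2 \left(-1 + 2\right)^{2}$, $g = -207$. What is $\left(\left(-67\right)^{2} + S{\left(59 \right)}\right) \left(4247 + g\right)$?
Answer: $18127480$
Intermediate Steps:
$S{\left(N \right)} = -2$ ($S{\left(N \right)} = - 2 \cdot 1^{2} = \left(-2\right) 1 = -2$)
$\left(\left(-67\right)^{2} + S{\left(59 \right)}\right) \left(4247 + g\right) = \left(\left(-67\right)^{2} - 2\right) \left(4247 - 207\right) = \left(4489 - 2\right) 4040 = 4487 \cdot 4040 = 18127480$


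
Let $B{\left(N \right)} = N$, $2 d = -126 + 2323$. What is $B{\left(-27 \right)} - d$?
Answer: $- \frac{2251}{2} \approx -1125.5$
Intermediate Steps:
$d = \frac{2197}{2}$ ($d = \frac{-126 + 2323}{2} = \frac{1}{2} \cdot 2197 = \frac{2197}{2} \approx 1098.5$)
$B{\left(-27 \right)} - d = -27 - \frac{2197}{2} = - \frac{2251}{2}$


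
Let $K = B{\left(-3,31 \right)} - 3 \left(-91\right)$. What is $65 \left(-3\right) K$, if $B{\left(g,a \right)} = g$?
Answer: $-52650$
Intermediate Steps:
$K = 270$ ($K = -3 - 3 \left(-91\right) = -3 - -273 = -3 + 273 = 270$)
$65 \left(-3\right) K = 65 \left(-3\right) 270 = \left(-195\right) 270 = -52650$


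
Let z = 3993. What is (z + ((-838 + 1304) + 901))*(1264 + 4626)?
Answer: 31570400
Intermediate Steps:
(z + ((-838 + 1304) + 901))*(1264 + 4626) = (3993 + ((-838 + 1304) + 901))*(1264 + 4626) = (3993 + (466 + 901))*5890 = (3993 + 1367)*5890 = 5360*5890 = 31570400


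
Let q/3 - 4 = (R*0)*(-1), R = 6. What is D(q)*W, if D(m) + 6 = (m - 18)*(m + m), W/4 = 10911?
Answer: -6546600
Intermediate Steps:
W = 43644 (W = 4*10911 = 43644)
q = 12 (q = 12 + 3*((6*0)*(-1)) = 12 + 3*(0*(-1)) = 12 + 3*0 = 12 + 0 = 12)
D(m) = -6 + 2*m*(-18 + m) (D(m) = -6 + (m - 18)*(m + m) = -6 + (-18 + m)*(2*m) = -6 + 2*m*(-18 + m))
D(q)*W = (-6 - 36*12 + 2*12²)*43644 = (-6 - 432 + 2*144)*43644 = (-6 - 432 + 288)*43644 = -150*43644 = -6546600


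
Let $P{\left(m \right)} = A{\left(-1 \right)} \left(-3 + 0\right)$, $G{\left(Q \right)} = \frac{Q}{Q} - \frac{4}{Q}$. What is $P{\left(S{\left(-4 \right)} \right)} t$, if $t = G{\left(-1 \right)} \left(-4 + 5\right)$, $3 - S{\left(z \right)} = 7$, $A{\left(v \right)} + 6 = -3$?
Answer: $135$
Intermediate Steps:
$G{\left(Q \right)} = 1 - \frac{4}{Q}$
$A{\left(v \right)} = -9$ ($A{\left(v \right)} = -6 - 3 = -9$)
$S{\left(z \right)} = -4$ ($S{\left(z \right)} = 3 - 7 = -4$)
$P{\left(m \right)} = 27$ ($P{\left(m \right)} = - 9 \left(-3 + 0\right) = \left(-9\right) \left(-3\right) = 27$)
$t = 5$ ($t = \frac{-4 - 1}{-1} \left(-4 + 5\right) = \left(-1\right) \left(-5\right) 1 = 5 \cdot 1 = 5$)
$P{\left(S{\left(-4 \right)} \right)} t = 27 \cdot 5 = 135$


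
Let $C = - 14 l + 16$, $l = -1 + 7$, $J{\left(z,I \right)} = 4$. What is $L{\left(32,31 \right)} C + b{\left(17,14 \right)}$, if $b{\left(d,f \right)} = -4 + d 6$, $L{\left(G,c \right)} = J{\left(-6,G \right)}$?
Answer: $-174$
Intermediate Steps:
$l = 6$
$L{\left(G,c \right)} = 4$
$b{\left(d,f \right)} = -4 + 6 d$
$C = -68$ ($C = \left(-14\right) 6 + 16 = -84 + 16 = -68$)
$L{\left(32,31 \right)} C + b{\left(17,14 \right)} = 4 \left(-68\right) + \left(-4 + 6 \cdot 17\right) = -272 + \left(-4 + 102\right) = -272 + 98 = -174$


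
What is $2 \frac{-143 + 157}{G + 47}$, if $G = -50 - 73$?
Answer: $- \frac{7}{19} \approx -0.36842$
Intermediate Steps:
$G = -123$ ($G = -50 - 73 = -123$)
$2 \frac{-143 + 157}{G + 47} = 2 \frac{-143 + 157}{-123 + 47} = 2 \frac{14}{-76} = 2 \cdot 14 \left(- \frac{1}{76}\right) = 2 \left(- \frac{7}{38}\right) = - \frac{7}{19}$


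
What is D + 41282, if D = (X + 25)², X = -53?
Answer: 42066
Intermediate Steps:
D = 784 (D = (-53 + 25)² = (-28)² = 784)
D + 41282 = 784 + 41282 = 42066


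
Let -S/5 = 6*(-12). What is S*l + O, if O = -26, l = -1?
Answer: -386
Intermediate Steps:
S = 360 (S = -30*(-12) = -5*(-72) = 360)
S*l + O = 360*(-1) - 26 = -360 - 26 = -386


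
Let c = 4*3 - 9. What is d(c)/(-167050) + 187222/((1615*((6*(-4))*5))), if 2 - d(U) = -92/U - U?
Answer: -104274491/107914300 ≈ -0.96627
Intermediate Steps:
c = 3 (c = 12 - 9 = 3)
d(U) = 2 + U + 92/U (d(U) = 2 - (-92/U - U) = 2 - (-U - 92/U) = 2 + (U + 92/U) = 2 + U + 92/U)
d(c)/(-167050) + 187222/((1615*((6*(-4))*5))) = (2 + 3 + 92/3)/(-167050) + 187222/((1615*((6*(-4))*5))) = (2 + 3 + 92*(⅓))*(-1/167050) + 187222/((1615*(-24*5))) = (2 + 3 + 92/3)*(-1/167050) + 187222/((1615*(-120))) = (107/3)*(-1/167050) + 187222/(-193800) = -107/501150 + 187222*(-1/193800) = -107/501150 - 93611/96900 = -104274491/107914300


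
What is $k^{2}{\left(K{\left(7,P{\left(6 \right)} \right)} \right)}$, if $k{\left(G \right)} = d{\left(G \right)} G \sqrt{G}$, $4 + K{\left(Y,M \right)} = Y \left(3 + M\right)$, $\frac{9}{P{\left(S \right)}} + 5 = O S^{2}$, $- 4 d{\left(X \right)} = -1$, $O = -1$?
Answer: $\frac{31855013}{137842} \approx 231.1$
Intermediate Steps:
$d{\left(X \right)} = \frac{1}{4}$ ($d{\left(X \right)} = \left(- \frac{1}{4}\right) \left(-1\right) = \frac{1}{4}$)
$P{\left(S \right)} = \frac{9}{-5 - S^{2}}$
$K{\left(Y,M \right)} = -4 + Y \left(3 + M\right)$
$k{\left(G \right)} = \frac{G^{\frac{3}{2}}}{4}$ ($k{\left(G \right)} = \frac{G}{4} \sqrt{G} = \frac{G^{\frac{3}{2}}}{4}$)
$k^{2}{\left(K{\left(7,P{\left(6 \right)} \right)} \right)} = \left(\frac{\left(-4 + 3 \cdot 7 + - \frac{9}{5 + 6^{2}} \cdot 7\right)^{\frac{3}{2}}}{4}\right)^{2} = \left(\frac{\left(-4 + 21 + - \frac{9}{5 + 36} \cdot 7\right)^{\frac{3}{2}}}{4}\right)^{2} = \left(\frac{\left(-4 + 21 + - \frac{9}{41} \cdot 7\right)^{\frac{3}{2}}}{4}\right)^{2} = \left(\frac{\left(-4 + 21 + \left(-9\right) \frac{1}{41} \cdot 7\right)^{\frac{3}{2}}}{4}\right)^{2} = \left(\frac{\left(-4 + 21 - \frac{63}{41}\right)^{\frac{3}{2}}}{4}\right)^{2} = \left(\frac{\left(\frac{634}{41}\right)^{\frac{3}{2}}}{4}\right)^{2} = \left(\frac{\frac{634}{1681} \sqrt{25994}}{4}\right)^{2} = \left(\frac{317 \sqrt{25994}}{3362}\right)^{2} = \frac{31855013}{137842}$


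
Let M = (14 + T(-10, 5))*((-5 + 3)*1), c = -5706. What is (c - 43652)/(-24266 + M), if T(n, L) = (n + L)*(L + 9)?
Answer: 24679/12077 ≈ 2.0435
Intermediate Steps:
T(n, L) = (9 + L)*(L + n) (T(n, L) = (L + n)*(9 + L) = (9 + L)*(L + n))
M = 112 (M = (14 + (5² + 9*5 + 9*(-10) + 5*(-10)))*((-5 + 3)*1) = (14 + (25 + 45 - 90 - 50))*(-2*1) = (14 - 70)*(-2) = -56*(-2) = 112)
(c - 43652)/(-24266 + M) = (-5706 - 43652)/(-24266 + 112) = -49358/(-24154) = -49358*(-1/24154) = 24679/12077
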